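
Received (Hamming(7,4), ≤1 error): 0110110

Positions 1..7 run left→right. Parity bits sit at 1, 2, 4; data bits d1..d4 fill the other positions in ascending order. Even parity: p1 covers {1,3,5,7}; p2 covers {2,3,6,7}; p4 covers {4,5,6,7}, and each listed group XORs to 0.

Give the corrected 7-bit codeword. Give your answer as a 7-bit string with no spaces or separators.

0010110

s1 (pos 1,3,5,7): 0⊕1⊕1⊕0 = 0
s2 (pos 2,3,6,7): 1⊕1⊕1⊕0 = 1
s4 (pos 4,5,6,7): 0⊕1⊕1⊕0 = 0
Syndrome s4…s1 = 010 → error at position 2.
Flip position 2: 0110110 → 0010110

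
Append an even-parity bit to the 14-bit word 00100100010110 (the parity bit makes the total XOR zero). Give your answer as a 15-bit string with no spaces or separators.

XOR of the 14 data bits: 0⊕0⊕1⊕0⊕0⊕1⊕0⊕0⊕0⊕1⊕0⊕1⊕1⊕0 = 1
Parity bit = 1 (so all 15 bits XOR to 0).

001001000101101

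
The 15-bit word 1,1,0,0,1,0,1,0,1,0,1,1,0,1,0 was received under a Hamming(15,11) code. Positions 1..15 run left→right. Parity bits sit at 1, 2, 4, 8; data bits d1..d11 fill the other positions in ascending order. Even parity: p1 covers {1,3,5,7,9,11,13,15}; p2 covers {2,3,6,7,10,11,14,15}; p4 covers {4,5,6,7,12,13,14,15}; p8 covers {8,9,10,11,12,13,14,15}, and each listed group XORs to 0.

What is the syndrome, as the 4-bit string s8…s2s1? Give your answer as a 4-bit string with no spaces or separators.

0001

s1 (pos 1,3,5,7,9,11,13,15): 1⊕0⊕1⊕1⊕1⊕1⊕0⊕0 = 1
s2 (pos 2,3,6,7,10,11,14,15): 1⊕0⊕0⊕1⊕0⊕1⊕1⊕0 = 0
s4 (pos 4,5,6,7,12,13,14,15): 0⊕1⊕0⊕1⊕1⊕0⊕1⊕0 = 0
s8 (pos 8,9,10,11,12,13,14,15): 0⊕1⊕0⊕1⊕1⊕0⊕1⊕0 = 0
Syndrome s8…s1 = 0001 → error at position 1.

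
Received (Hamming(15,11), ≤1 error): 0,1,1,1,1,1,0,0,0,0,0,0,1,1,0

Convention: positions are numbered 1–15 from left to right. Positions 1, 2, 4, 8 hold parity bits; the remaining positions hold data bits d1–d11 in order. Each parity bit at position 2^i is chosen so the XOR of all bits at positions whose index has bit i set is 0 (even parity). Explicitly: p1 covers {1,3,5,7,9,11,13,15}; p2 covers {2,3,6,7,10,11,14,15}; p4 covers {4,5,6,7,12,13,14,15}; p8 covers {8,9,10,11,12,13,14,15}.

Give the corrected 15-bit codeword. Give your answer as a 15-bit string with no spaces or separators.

011101000000110

s1 (pos 1,3,5,7,9,11,13,15): 0⊕1⊕1⊕0⊕0⊕0⊕1⊕0 = 1
s2 (pos 2,3,6,7,10,11,14,15): 1⊕1⊕1⊕0⊕0⊕0⊕1⊕0 = 0
s4 (pos 4,5,6,7,12,13,14,15): 1⊕1⊕1⊕0⊕0⊕1⊕1⊕0 = 1
s8 (pos 8,9,10,11,12,13,14,15): 0⊕0⊕0⊕0⊕0⊕1⊕1⊕0 = 0
Syndrome s8…s1 = 0101 → error at position 5.
Flip position 5: 011111000000110 → 011101000000110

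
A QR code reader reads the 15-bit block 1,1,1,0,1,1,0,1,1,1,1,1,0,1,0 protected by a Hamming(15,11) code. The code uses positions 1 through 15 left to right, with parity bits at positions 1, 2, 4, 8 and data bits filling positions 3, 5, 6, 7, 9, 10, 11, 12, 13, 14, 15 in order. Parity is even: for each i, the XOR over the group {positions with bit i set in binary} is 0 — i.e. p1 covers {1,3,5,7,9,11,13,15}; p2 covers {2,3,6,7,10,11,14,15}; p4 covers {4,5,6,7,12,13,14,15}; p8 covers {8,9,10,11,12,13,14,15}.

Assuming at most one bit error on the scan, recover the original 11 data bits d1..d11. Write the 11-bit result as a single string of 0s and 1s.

11101111010

s1 (pos 1,3,5,7,9,11,13,15): 1⊕1⊕1⊕0⊕1⊕1⊕0⊕0 = 1
s2 (pos 2,3,6,7,10,11,14,15): 1⊕1⊕1⊕0⊕1⊕1⊕1⊕0 = 0
s4 (pos 4,5,6,7,12,13,14,15): 0⊕1⊕1⊕0⊕1⊕0⊕1⊕0 = 0
s8 (pos 8,9,10,11,12,13,14,15): 1⊕1⊕1⊕1⊕1⊕0⊕1⊕0 = 0
Syndrome s8…s1 = 0001 → error at position 1.
Flip position 1: 111011011111010 → 011011011111010
Read data bits from positions 3,5,6,7,9,10,11,12,13,14,15: 11101111010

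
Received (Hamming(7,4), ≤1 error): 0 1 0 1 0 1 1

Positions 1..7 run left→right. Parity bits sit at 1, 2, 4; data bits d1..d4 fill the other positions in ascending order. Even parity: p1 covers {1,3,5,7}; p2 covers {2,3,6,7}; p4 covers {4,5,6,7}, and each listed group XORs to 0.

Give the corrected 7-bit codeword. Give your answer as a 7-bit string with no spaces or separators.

0101010

s1 (pos 1,3,5,7): 0⊕0⊕0⊕1 = 1
s2 (pos 2,3,6,7): 1⊕0⊕1⊕1 = 1
s4 (pos 4,5,6,7): 1⊕0⊕1⊕1 = 1
Syndrome s4…s1 = 111 → error at position 7.
Flip position 7: 0101011 → 0101010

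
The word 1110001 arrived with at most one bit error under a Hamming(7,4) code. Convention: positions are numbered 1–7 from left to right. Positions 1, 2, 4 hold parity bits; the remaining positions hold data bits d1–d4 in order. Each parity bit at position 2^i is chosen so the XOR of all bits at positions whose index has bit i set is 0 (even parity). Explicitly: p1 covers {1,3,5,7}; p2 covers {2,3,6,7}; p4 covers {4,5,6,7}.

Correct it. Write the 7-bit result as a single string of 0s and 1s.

1110000

s1 (pos 1,3,5,7): 1⊕1⊕0⊕1 = 1
s2 (pos 2,3,6,7): 1⊕1⊕0⊕1 = 1
s4 (pos 4,5,6,7): 0⊕0⊕0⊕1 = 1
Syndrome s4…s1 = 111 → error at position 7.
Flip position 7: 1110001 → 1110000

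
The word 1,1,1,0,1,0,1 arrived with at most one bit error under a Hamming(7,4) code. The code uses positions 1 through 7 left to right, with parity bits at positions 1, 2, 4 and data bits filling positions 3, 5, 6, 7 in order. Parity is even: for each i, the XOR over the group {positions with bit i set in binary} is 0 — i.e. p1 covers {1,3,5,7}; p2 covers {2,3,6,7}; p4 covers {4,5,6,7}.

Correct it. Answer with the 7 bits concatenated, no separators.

s1 (pos 1,3,5,7): 1⊕1⊕1⊕1 = 0
s2 (pos 2,3,6,7): 1⊕1⊕0⊕1 = 1
s4 (pos 4,5,6,7): 0⊕1⊕0⊕1 = 0
Syndrome s4…s1 = 010 → error at position 2.
Flip position 2: 1110101 → 1010101

1010101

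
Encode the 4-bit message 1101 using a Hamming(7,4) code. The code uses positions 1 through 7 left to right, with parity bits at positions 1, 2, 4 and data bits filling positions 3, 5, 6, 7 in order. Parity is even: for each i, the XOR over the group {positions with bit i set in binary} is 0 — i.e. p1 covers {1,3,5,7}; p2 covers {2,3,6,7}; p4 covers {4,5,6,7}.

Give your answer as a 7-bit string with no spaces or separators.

1010101

Place data at non-parity positions: p1 p2 1 p4 1 0 1
p1 (pos 1,3,5,7): XOR of data positions = 1⊕1⊕1 = 1
p2 (pos 2,3,6,7): XOR of data positions = 1⊕0⊕1 = 0
p4 (pos 4,5,6,7): XOR of data positions = 1⊕0⊕1 = 0
Codeword: 1010101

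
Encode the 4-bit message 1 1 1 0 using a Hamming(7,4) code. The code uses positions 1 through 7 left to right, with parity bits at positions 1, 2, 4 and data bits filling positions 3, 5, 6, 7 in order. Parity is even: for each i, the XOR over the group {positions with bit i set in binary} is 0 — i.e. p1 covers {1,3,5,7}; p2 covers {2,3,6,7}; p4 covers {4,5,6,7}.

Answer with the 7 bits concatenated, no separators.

Place data at non-parity positions: p1 p2 1 p4 1 1 0
p1 (pos 1,3,5,7): XOR of data positions = 1⊕1⊕0 = 0
p2 (pos 2,3,6,7): XOR of data positions = 1⊕1⊕0 = 0
p4 (pos 4,5,6,7): XOR of data positions = 1⊕1⊕0 = 0
Codeword: 0010110

0010110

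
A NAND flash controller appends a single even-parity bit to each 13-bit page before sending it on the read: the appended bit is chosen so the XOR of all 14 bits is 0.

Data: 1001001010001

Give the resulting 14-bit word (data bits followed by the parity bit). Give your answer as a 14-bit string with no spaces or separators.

XOR of the 13 data bits: 1⊕0⊕0⊕1⊕0⊕0⊕1⊕0⊕1⊕0⊕0⊕0⊕1 = 1
Parity bit = 1 (so all 14 bits XOR to 0).

10010010100011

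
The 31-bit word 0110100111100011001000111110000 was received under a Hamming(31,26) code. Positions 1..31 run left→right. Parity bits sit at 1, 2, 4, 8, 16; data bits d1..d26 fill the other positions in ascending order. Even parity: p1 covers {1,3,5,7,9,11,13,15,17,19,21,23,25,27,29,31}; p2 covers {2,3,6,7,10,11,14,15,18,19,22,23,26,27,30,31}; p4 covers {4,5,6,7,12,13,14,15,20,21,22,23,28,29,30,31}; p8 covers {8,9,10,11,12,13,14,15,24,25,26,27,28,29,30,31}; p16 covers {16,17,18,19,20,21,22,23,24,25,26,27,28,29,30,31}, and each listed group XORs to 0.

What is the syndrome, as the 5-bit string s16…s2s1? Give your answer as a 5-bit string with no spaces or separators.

11111

s1 (pos 1,3,5,7,9,11,13,15,17,19,21,23,25,27,29,31): 0⊕1⊕1⊕0⊕1⊕1⊕0⊕1⊕0⊕1⊕0⊕1⊕1⊕1⊕0⊕0 = 1
s2 (pos 2,3,6,7,10,11,14,15,18,19,22,23,26,27,30,31): 1⊕1⊕0⊕0⊕1⊕1⊕0⊕1⊕0⊕1⊕0⊕1⊕1⊕1⊕0⊕0 = 1
s4 (pos 4,5,6,7,12,13,14,15,20,21,22,23,28,29,30,31): 0⊕1⊕0⊕0⊕0⊕0⊕0⊕1⊕0⊕0⊕0⊕1⊕0⊕0⊕0⊕0 = 1
s8 (pos 8,9,10,11,12,13,14,15,24,25,26,27,28,29,30,31): 1⊕1⊕1⊕1⊕0⊕0⊕0⊕1⊕1⊕1⊕1⊕1⊕0⊕0⊕0⊕0 = 1
s16 (pos 16,17,18,19,20,21,22,23,24,25,26,27,28,29,30,31): 1⊕0⊕0⊕1⊕0⊕0⊕0⊕1⊕1⊕1⊕1⊕1⊕0⊕0⊕0⊕0 = 1
Syndrome s16…s1 = 11111 → error at position 31.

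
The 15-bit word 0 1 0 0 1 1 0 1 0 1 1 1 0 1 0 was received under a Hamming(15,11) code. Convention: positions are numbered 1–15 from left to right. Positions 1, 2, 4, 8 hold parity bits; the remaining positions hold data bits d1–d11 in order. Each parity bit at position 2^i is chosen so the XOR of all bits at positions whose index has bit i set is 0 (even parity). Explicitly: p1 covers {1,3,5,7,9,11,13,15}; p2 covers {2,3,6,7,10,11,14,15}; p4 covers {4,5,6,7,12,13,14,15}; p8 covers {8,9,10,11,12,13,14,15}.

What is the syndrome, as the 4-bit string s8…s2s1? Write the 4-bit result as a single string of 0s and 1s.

1010

s1 (pos 1,3,5,7,9,11,13,15): 0⊕0⊕1⊕0⊕0⊕1⊕0⊕0 = 0
s2 (pos 2,3,6,7,10,11,14,15): 1⊕0⊕1⊕0⊕1⊕1⊕1⊕0 = 1
s4 (pos 4,5,6,7,12,13,14,15): 0⊕1⊕1⊕0⊕1⊕0⊕1⊕0 = 0
s8 (pos 8,9,10,11,12,13,14,15): 1⊕0⊕1⊕1⊕1⊕0⊕1⊕0 = 1
Syndrome s8…s1 = 1010 → error at position 10.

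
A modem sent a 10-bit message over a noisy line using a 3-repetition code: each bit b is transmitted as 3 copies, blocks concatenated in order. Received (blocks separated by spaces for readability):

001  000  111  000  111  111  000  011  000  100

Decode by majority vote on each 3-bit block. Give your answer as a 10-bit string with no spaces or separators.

Block 1 (001): 1 one → 0
Block 2 (000): 0 ones → 0
Block 3 (111): 3 ones → 1
Block 4 (000): 0 ones → 0
Block 5 (111): 3 ones → 1
Block 6 (111): 3 ones → 1
Block 7 (000): 0 ones → 0
Block 8 (011): 2 ones → 1
Block 9 (000): 0 ones → 0
Block 10 (100): 1 one → 0

0010110100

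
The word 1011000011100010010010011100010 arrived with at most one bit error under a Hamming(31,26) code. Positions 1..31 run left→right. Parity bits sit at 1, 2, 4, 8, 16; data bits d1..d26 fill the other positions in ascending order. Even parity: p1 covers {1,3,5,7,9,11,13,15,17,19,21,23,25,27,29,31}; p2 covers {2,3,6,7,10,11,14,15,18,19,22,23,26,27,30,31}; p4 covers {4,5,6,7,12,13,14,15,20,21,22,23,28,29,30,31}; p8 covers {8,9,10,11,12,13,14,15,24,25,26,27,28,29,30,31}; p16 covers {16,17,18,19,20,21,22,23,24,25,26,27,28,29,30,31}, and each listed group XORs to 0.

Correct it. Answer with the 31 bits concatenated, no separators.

1001000011100010010010011100010

s1 (pos 1,3,5,7,9,11,13,15,17,19,21,23,25,27,29,31): 1⊕1⊕0⊕0⊕1⊕1⊕0⊕1⊕0⊕0⊕1⊕0⊕1⊕0⊕0⊕0 = 1
s2 (pos 2,3,6,7,10,11,14,15,18,19,22,23,26,27,30,31): 0⊕1⊕0⊕0⊕1⊕1⊕0⊕1⊕1⊕0⊕0⊕0⊕1⊕0⊕1⊕0 = 1
s4 (pos 4,5,6,7,12,13,14,15,20,21,22,23,28,29,30,31): 1⊕0⊕0⊕0⊕0⊕0⊕0⊕1⊕0⊕1⊕0⊕0⊕0⊕0⊕1⊕0 = 0
s8 (pos 8,9,10,11,12,13,14,15,24,25,26,27,28,29,30,31): 0⊕1⊕1⊕1⊕0⊕0⊕0⊕1⊕1⊕1⊕1⊕0⊕0⊕0⊕1⊕0 = 0
s16 (pos 16,17,18,19,20,21,22,23,24,25,26,27,28,29,30,31): 0⊕0⊕1⊕0⊕0⊕1⊕0⊕0⊕1⊕1⊕1⊕0⊕0⊕0⊕1⊕0 = 0
Syndrome s16…s1 = 00011 → error at position 3.
Flip position 3: 1011000011100010010010011100010 → 1001000011100010010010011100010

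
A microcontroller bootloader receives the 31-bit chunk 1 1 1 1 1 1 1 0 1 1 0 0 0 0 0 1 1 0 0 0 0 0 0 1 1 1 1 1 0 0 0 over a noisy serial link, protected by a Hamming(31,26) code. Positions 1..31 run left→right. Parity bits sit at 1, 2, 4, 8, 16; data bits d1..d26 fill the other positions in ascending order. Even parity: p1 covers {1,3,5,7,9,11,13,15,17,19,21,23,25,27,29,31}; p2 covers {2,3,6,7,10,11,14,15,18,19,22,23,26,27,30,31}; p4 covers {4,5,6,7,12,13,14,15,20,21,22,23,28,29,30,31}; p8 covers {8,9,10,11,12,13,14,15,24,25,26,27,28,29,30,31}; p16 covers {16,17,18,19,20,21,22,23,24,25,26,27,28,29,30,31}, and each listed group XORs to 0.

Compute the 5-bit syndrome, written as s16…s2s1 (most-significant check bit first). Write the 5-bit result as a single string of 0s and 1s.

11110

s1 (pos 1,3,5,7,9,11,13,15,17,19,21,23,25,27,29,31): 1⊕1⊕1⊕1⊕1⊕0⊕0⊕0⊕1⊕0⊕0⊕0⊕1⊕1⊕0⊕0 = 0
s2 (pos 2,3,6,7,10,11,14,15,18,19,22,23,26,27,30,31): 1⊕1⊕1⊕1⊕1⊕0⊕0⊕0⊕0⊕0⊕0⊕0⊕1⊕1⊕0⊕0 = 1
s4 (pos 4,5,6,7,12,13,14,15,20,21,22,23,28,29,30,31): 1⊕1⊕1⊕1⊕0⊕0⊕0⊕0⊕0⊕0⊕0⊕0⊕1⊕0⊕0⊕0 = 1
s8 (pos 8,9,10,11,12,13,14,15,24,25,26,27,28,29,30,31): 0⊕1⊕1⊕0⊕0⊕0⊕0⊕0⊕1⊕1⊕1⊕1⊕1⊕0⊕0⊕0 = 1
s16 (pos 16,17,18,19,20,21,22,23,24,25,26,27,28,29,30,31): 1⊕1⊕0⊕0⊕0⊕0⊕0⊕0⊕1⊕1⊕1⊕1⊕1⊕0⊕0⊕0 = 1
Syndrome s16…s1 = 11110 → error at position 30.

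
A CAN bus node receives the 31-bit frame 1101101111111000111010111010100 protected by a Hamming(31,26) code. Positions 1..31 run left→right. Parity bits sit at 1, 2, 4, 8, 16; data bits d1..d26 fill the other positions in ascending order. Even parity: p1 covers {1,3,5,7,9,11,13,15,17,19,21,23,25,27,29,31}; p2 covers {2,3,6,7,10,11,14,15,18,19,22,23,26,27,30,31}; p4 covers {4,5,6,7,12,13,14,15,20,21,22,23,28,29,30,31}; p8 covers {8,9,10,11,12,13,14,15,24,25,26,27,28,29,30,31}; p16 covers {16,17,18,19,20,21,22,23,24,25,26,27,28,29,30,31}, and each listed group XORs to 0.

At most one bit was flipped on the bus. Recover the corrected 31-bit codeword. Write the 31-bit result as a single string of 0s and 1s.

s1 (pos 1,3,5,7,9,11,13,15,17,19,21,23,25,27,29,31): 1⊕0⊕1⊕1⊕1⊕1⊕1⊕0⊕1⊕1⊕1⊕1⊕1⊕1⊕1⊕0 = 1
s2 (pos 2,3,6,7,10,11,14,15,18,19,22,23,26,27,30,31): 1⊕0⊕0⊕1⊕1⊕1⊕0⊕0⊕1⊕1⊕0⊕1⊕0⊕1⊕0⊕0 = 0
s4 (pos 4,5,6,7,12,13,14,15,20,21,22,23,28,29,30,31): 1⊕1⊕0⊕1⊕1⊕1⊕0⊕0⊕0⊕1⊕0⊕1⊕0⊕1⊕0⊕0 = 0
s8 (pos 8,9,10,11,12,13,14,15,24,25,26,27,28,29,30,31): 1⊕1⊕1⊕1⊕1⊕1⊕0⊕0⊕1⊕1⊕0⊕1⊕0⊕1⊕0⊕0 = 0
s16 (pos 16,17,18,19,20,21,22,23,24,25,26,27,28,29,30,31): 0⊕1⊕1⊕1⊕0⊕1⊕0⊕1⊕1⊕1⊕0⊕1⊕0⊕1⊕0⊕0 = 1
Syndrome s16…s1 = 10001 → error at position 17.
Flip position 17: 1101101111111000111010111010100 → 1101101111111000011010111010100

1101101111111000011010111010100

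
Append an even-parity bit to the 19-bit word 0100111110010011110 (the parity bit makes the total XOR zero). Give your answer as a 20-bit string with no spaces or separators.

XOR of the 19 data bits: 0⊕1⊕0⊕0⊕1⊕1⊕1⊕1⊕1⊕0⊕0⊕1⊕0⊕0⊕1⊕1⊕1⊕1⊕0 = 1
Parity bit = 1 (so all 20 bits XOR to 0).

01001111100100111101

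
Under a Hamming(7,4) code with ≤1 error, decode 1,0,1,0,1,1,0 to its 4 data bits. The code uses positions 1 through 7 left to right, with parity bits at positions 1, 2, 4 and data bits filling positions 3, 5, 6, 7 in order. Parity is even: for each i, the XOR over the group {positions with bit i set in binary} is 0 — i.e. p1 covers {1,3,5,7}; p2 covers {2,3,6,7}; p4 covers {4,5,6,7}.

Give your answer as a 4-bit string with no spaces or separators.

1110

s1 (pos 1,3,5,7): 1⊕1⊕1⊕0 = 1
s2 (pos 2,3,6,7): 0⊕1⊕1⊕0 = 0
s4 (pos 4,5,6,7): 0⊕1⊕1⊕0 = 0
Syndrome s4…s1 = 001 → error at position 1.
Flip position 1: 1010110 → 0010110
Read data bits from positions 3,5,6,7: 1110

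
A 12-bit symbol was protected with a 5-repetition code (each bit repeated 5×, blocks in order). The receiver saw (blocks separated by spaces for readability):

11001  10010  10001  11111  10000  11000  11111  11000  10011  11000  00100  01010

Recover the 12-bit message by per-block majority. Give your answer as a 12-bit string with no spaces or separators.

Block 1 (11001): 3 ones → 1
Block 2 (10010): 2 ones → 0
Block 3 (10001): 2 ones → 0
Block 4 (11111): 5 ones → 1
Block 5 (10000): 1 one → 0
Block 6 (11000): 2 ones → 0
Block 7 (11111): 5 ones → 1
Block 8 (11000): 2 ones → 0
Block 9 (10011): 3 ones → 1
Block 10 (11000): 2 ones → 0
Block 11 (00100): 1 one → 0
Block 12 (01010): 2 ones → 0

100100101000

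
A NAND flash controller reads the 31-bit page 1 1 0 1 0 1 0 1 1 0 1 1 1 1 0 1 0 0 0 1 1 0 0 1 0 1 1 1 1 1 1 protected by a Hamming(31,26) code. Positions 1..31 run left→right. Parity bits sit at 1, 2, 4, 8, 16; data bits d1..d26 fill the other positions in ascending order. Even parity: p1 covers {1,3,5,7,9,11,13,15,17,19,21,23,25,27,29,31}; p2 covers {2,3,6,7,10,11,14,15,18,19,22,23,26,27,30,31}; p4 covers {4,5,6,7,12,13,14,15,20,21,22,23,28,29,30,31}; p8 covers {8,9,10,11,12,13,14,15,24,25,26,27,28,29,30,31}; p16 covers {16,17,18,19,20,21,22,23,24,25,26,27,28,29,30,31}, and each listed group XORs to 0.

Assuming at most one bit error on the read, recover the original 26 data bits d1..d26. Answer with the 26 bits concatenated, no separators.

s1 (pos 1,3,5,7,9,11,13,15,17,19,21,23,25,27,29,31): 1⊕0⊕0⊕0⊕1⊕1⊕1⊕0⊕0⊕0⊕1⊕0⊕0⊕1⊕1⊕1 = 0
s2 (pos 2,3,6,7,10,11,14,15,18,19,22,23,26,27,30,31): 1⊕0⊕1⊕0⊕0⊕1⊕1⊕0⊕0⊕0⊕0⊕0⊕1⊕1⊕1⊕1 = 0
s4 (pos 4,5,6,7,12,13,14,15,20,21,22,23,28,29,30,31): 1⊕0⊕1⊕0⊕1⊕1⊕1⊕0⊕1⊕1⊕0⊕0⊕1⊕1⊕1⊕1 = 1
s8 (pos 8,9,10,11,12,13,14,15,24,25,26,27,28,29,30,31): 1⊕1⊕0⊕1⊕1⊕1⊕1⊕0⊕1⊕0⊕1⊕1⊕1⊕1⊕1⊕1 = 1
s16 (pos 16,17,18,19,20,21,22,23,24,25,26,27,28,29,30,31): 1⊕0⊕0⊕0⊕1⊕1⊕0⊕0⊕1⊕0⊕1⊕1⊕1⊕1⊕1⊕1 = 0
Syndrome s16…s1 = 01100 → error at position 12.
Flip position 12: 1101010110111101000110010111111 → 1101010110101101000110010111111
Read data bits from positions 3,5,6,7,9,10,11,12,13,14,15,17,18,19,20,21,22,23,24,25,26,27,28,29,30,31: 00101010110000110010111111

00101010110000110010111111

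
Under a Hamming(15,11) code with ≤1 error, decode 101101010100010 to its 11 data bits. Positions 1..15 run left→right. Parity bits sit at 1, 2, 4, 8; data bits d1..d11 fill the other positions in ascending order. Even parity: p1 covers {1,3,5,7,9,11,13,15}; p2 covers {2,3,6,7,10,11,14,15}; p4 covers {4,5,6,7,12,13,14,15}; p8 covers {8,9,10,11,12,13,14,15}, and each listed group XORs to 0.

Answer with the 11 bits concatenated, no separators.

s1 (pos 1,3,5,7,9,11,13,15): 1⊕1⊕0⊕0⊕0⊕0⊕0⊕0 = 0
s2 (pos 2,3,6,7,10,11,14,15): 0⊕1⊕1⊕0⊕1⊕0⊕1⊕0 = 0
s4 (pos 4,5,6,7,12,13,14,15): 1⊕0⊕1⊕0⊕0⊕0⊕1⊕0 = 1
s8 (pos 8,9,10,11,12,13,14,15): 1⊕0⊕1⊕0⊕0⊕0⊕1⊕0 = 1
Syndrome s8…s1 = 1100 → error at position 12.
Flip position 12: 101101010100010 → 101101010101010
Read data bits from positions 3,5,6,7,9,10,11,12,13,14,15: 10100101010

10100101010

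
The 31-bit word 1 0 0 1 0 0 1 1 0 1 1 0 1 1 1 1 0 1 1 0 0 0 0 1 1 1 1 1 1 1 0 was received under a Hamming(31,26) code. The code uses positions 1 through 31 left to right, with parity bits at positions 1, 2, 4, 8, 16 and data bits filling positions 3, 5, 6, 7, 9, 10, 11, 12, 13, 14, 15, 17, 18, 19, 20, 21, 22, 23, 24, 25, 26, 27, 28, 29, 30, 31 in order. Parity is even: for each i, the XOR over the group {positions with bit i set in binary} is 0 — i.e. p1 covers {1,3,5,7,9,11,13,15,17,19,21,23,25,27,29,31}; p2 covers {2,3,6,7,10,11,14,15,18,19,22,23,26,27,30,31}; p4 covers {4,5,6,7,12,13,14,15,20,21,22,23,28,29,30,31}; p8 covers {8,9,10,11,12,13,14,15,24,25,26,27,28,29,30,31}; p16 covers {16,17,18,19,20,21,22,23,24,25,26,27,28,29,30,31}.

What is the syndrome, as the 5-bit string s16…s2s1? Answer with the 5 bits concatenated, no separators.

s1 (pos 1,3,5,7,9,11,13,15,17,19,21,23,25,27,29,31): 1⊕0⊕0⊕1⊕0⊕1⊕1⊕1⊕0⊕1⊕0⊕0⊕1⊕1⊕1⊕0 = 1
s2 (pos 2,3,6,7,10,11,14,15,18,19,22,23,26,27,30,31): 0⊕0⊕0⊕1⊕1⊕1⊕1⊕1⊕1⊕1⊕0⊕0⊕1⊕1⊕1⊕0 = 0
s4 (pos 4,5,6,7,12,13,14,15,20,21,22,23,28,29,30,31): 1⊕0⊕0⊕1⊕0⊕1⊕1⊕1⊕0⊕0⊕0⊕0⊕1⊕1⊕1⊕0 = 0
s8 (pos 8,9,10,11,12,13,14,15,24,25,26,27,28,29,30,31): 1⊕0⊕1⊕1⊕0⊕1⊕1⊕1⊕1⊕1⊕1⊕1⊕1⊕1⊕1⊕0 = 1
s16 (pos 16,17,18,19,20,21,22,23,24,25,26,27,28,29,30,31): 1⊕0⊕1⊕1⊕0⊕0⊕0⊕0⊕1⊕1⊕1⊕1⊕1⊕1⊕1⊕0 = 0
Syndrome s16…s1 = 01001 → error at position 9.

01001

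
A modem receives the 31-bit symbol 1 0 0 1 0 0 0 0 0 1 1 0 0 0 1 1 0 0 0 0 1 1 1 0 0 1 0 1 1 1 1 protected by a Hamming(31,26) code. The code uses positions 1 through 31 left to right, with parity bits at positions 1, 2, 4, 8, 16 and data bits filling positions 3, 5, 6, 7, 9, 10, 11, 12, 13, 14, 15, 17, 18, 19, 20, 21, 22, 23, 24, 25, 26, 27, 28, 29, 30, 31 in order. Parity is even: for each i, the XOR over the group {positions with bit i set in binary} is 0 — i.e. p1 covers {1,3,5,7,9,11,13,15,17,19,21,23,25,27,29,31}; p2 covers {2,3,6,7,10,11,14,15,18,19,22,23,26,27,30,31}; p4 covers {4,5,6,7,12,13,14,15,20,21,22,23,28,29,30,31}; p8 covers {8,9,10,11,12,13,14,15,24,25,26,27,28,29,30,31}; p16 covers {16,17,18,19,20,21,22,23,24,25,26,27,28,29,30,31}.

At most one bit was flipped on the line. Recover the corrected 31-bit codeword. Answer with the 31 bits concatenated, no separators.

1001000001100011000001100101111

s1 (pos 1,3,5,7,9,11,13,15,17,19,21,23,25,27,29,31): 1⊕0⊕0⊕0⊕0⊕1⊕0⊕1⊕0⊕0⊕1⊕1⊕0⊕0⊕1⊕1 = 1
s2 (pos 2,3,6,7,10,11,14,15,18,19,22,23,26,27,30,31): 0⊕0⊕0⊕0⊕1⊕1⊕0⊕1⊕0⊕0⊕1⊕1⊕1⊕0⊕1⊕1 = 0
s4 (pos 4,5,6,7,12,13,14,15,20,21,22,23,28,29,30,31): 1⊕0⊕0⊕0⊕0⊕0⊕0⊕1⊕0⊕1⊕1⊕1⊕1⊕1⊕1⊕1 = 1
s8 (pos 8,9,10,11,12,13,14,15,24,25,26,27,28,29,30,31): 0⊕0⊕1⊕1⊕0⊕0⊕0⊕1⊕0⊕0⊕1⊕0⊕1⊕1⊕1⊕1 = 0
s16 (pos 16,17,18,19,20,21,22,23,24,25,26,27,28,29,30,31): 1⊕0⊕0⊕0⊕0⊕1⊕1⊕1⊕0⊕0⊕1⊕0⊕1⊕1⊕1⊕1 = 1
Syndrome s16…s1 = 10101 → error at position 21.
Flip position 21: 1001000001100011000011100101111 → 1001000001100011000001100101111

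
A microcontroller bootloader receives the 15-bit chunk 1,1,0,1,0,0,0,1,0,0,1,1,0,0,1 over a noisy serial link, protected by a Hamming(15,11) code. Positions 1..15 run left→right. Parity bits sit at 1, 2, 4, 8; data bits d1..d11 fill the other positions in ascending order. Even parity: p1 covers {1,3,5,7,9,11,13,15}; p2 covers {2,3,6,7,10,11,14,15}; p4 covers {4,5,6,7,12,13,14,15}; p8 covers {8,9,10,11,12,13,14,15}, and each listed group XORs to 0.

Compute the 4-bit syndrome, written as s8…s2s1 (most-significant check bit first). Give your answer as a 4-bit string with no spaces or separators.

s1 (pos 1,3,5,7,9,11,13,15): 1⊕0⊕0⊕0⊕0⊕1⊕0⊕1 = 1
s2 (pos 2,3,6,7,10,11,14,15): 1⊕0⊕0⊕0⊕0⊕1⊕0⊕1 = 1
s4 (pos 4,5,6,7,12,13,14,15): 1⊕0⊕0⊕0⊕1⊕0⊕0⊕1 = 1
s8 (pos 8,9,10,11,12,13,14,15): 1⊕0⊕0⊕1⊕1⊕0⊕0⊕1 = 0
Syndrome s8…s1 = 0111 → error at position 7.

0111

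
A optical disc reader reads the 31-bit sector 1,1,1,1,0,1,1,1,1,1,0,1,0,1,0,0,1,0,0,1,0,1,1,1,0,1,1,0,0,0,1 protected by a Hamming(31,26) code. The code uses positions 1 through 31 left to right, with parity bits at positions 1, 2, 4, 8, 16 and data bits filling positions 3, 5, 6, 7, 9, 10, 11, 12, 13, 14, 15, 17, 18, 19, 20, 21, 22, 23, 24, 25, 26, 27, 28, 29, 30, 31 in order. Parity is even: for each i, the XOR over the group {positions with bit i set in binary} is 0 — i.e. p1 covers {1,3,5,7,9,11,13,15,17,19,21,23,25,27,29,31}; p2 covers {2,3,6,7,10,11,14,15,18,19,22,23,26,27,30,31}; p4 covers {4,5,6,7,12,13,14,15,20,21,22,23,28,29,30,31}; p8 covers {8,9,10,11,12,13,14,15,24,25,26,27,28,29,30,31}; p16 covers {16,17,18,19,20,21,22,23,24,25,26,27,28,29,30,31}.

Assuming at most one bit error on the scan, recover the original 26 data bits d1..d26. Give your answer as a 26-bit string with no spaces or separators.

10111101000100101110110001

s1 (pos 1,3,5,7,9,11,13,15,17,19,21,23,25,27,29,31): 1⊕1⊕0⊕1⊕1⊕0⊕0⊕0⊕1⊕0⊕0⊕1⊕0⊕1⊕0⊕1 = 0
s2 (pos 2,3,6,7,10,11,14,15,18,19,22,23,26,27,30,31): 1⊕1⊕1⊕1⊕1⊕0⊕1⊕0⊕0⊕0⊕1⊕1⊕1⊕1⊕0⊕1 = 1
s4 (pos 4,5,6,7,12,13,14,15,20,21,22,23,28,29,30,31): 1⊕0⊕1⊕1⊕1⊕0⊕1⊕0⊕1⊕0⊕1⊕1⊕0⊕0⊕0⊕1 = 1
s8 (pos 8,9,10,11,12,13,14,15,24,25,26,27,28,29,30,31): 1⊕1⊕1⊕0⊕1⊕0⊕1⊕0⊕1⊕0⊕1⊕1⊕0⊕0⊕0⊕1 = 1
s16 (pos 16,17,18,19,20,21,22,23,24,25,26,27,28,29,30,31): 0⊕1⊕0⊕0⊕1⊕0⊕1⊕1⊕1⊕0⊕1⊕1⊕0⊕0⊕0⊕1 = 0
Syndrome s16…s1 = 01110 → error at position 14.
Flip position 14: 1111011111010100100101110110001 → 1111011111010000100101110110001
Read data bits from positions 3,5,6,7,9,10,11,12,13,14,15,17,18,19,20,21,22,23,24,25,26,27,28,29,30,31: 10111101000100101110110001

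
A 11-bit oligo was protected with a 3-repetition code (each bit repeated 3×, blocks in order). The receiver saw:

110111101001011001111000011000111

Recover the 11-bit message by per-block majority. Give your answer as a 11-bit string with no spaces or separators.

Block 1 (110): 2 ones → 1
Block 2 (111): 3 ones → 1
Block 3 (101): 2 ones → 1
Block 4 (001): 1 one → 0
Block 5 (011): 2 ones → 1
Block 6 (001): 1 one → 0
Block 7 (111): 3 ones → 1
Block 8 (000): 0 ones → 0
Block 9 (011): 2 ones → 1
Block 10 (000): 0 ones → 0
Block 11 (111): 3 ones → 1

11101010101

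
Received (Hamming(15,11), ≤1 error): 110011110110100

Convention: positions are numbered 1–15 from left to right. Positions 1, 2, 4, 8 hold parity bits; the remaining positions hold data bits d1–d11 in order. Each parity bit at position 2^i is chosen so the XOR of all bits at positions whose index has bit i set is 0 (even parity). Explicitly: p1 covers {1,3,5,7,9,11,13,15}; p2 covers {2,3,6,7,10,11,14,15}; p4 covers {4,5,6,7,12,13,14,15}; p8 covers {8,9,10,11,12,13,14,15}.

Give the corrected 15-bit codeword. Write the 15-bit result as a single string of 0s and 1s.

s1 (pos 1,3,5,7,9,11,13,15): 1⊕0⊕1⊕1⊕0⊕1⊕1⊕0 = 1
s2 (pos 2,3,6,7,10,11,14,15): 1⊕0⊕1⊕1⊕1⊕1⊕0⊕0 = 1
s4 (pos 4,5,6,7,12,13,14,15): 0⊕1⊕1⊕1⊕0⊕1⊕0⊕0 = 0
s8 (pos 8,9,10,11,12,13,14,15): 1⊕0⊕1⊕1⊕0⊕1⊕0⊕0 = 0
Syndrome s8…s1 = 0011 → error at position 3.
Flip position 3: 110011110110100 → 111011110110100

111011110110100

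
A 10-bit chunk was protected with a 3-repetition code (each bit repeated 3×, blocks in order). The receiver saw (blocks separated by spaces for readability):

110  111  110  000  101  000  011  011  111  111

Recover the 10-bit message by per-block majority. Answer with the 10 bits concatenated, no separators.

1110101111

Block 1 (110): 2 ones → 1
Block 2 (111): 3 ones → 1
Block 3 (110): 2 ones → 1
Block 4 (000): 0 ones → 0
Block 5 (101): 2 ones → 1
Block 6 (000): 0 ones → 0
Block 7 (011): 2 ones → 1
Block 8 (011): 2 ones → 1
Block 9 (111): 3 ones → 1
Block 10 (111): 3 ones → 1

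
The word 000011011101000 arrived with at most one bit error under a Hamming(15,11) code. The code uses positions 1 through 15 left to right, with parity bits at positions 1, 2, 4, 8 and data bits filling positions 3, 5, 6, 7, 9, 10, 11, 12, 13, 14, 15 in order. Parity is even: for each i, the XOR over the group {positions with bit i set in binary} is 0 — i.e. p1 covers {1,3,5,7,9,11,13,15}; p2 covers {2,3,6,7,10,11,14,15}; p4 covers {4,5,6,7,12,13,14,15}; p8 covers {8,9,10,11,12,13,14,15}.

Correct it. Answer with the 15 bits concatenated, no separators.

000111011101000

s1 (pos 1,3,5,7,9,11,13,15): 0⊕0⊕1⊕0⊕1⊕0⊕0⊕0 = 0
s2 (pos 2,3,6,7,10,11,14,15): 0⊕0⊕1⊕0⊕1⊕0⊕0⊕0 = 0
s4 (pos 4,5,6,7,12,13,14,15): 0⊕1⊕1⊕0⊕1⊕0⊕0⊕0 = 1
s8 (pos 8,9,10,11,12,13,14,15): 1⊕1⊕1⊕0⊕1⊕0⊕0⊕0 = 0
Syndrome s8…s1 = 0100 → error at position 4.
Flip position 4: 000011011101000 → 000111011101000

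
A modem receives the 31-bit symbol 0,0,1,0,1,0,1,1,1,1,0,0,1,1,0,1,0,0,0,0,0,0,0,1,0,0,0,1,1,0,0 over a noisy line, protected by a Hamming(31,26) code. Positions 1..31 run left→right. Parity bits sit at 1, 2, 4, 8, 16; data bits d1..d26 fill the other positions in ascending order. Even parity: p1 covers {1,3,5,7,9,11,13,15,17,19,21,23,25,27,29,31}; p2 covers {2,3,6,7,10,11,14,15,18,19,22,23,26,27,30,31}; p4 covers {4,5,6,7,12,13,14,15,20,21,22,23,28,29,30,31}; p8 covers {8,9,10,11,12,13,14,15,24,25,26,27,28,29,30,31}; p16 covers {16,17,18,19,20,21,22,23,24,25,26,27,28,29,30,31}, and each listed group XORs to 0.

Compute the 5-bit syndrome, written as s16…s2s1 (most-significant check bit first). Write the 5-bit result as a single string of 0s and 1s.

00000

s1 (pos 1,3,5,7,9,11,13,15,17,19,21,23,25,27,29,31): 0⊕1⊕1⊕1⊕1⊕0⊕1⊕0⊕0⊕0⊕0⊕0⊕0⊕0⊕1⊕0 = 0
s2 (pos 2,3,6,7,10,11,14,15,18,19,22,23,26,27,30,31): 0⊕1⊕0⊕1⊕1⊕0⊕1⊕0⊕0⊕0⊕0⊕0⊕0⊕0⊕0⊕0 = 0
s4 (pos 4,5,6,7,12,13,14,15,20,21,22,23,28,29,30,31): 0⊕1⊕0⊕1⊕0⊕1⊕1⊕0⊕0⊕0⊕0⊕0⊕1⊕1⊕0⊕0 = 0
s8 (pos 8,9,10,11,12,13,14,15,24,25,26,27,28,29,30,31): 1⊕1⊕1⊕0⊕0⊕1⊕1⊕0⊕1⊕0⊕0⊕0⊕1⊕1⊕0⊕0 = 0
s16 (pos 16,17,18,19,20,21,22,23,24,25,26,27,28,29,30,31): 1⊕0⊕0⊕0⊕0⊕0⊕0⊕0⊕1⊕0⊕0⊕0⊕1⊕1⊕0⊕0 = 0
Syndrome s16…s1 = 00000 → no error.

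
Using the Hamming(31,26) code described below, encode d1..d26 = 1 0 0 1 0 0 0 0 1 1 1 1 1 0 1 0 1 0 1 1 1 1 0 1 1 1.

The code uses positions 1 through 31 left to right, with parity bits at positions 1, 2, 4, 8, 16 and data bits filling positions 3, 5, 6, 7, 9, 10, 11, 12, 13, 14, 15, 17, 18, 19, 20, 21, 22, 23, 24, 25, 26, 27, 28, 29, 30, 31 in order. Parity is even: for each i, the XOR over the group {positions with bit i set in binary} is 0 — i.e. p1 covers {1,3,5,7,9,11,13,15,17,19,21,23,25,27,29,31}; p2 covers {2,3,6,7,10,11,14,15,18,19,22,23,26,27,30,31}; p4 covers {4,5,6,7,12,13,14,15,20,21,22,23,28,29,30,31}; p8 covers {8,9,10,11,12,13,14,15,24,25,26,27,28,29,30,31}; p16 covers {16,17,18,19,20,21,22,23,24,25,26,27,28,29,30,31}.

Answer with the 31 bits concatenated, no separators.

Place data at non-parity positions: p1 p2 1 p4 0 0 1 p8 0 0 0 0 1 1 1 p16 1 1 0 1 0 1 0 1 1 1 1 0 1 1 1
p1 (pos 1,3,5,7,9,11,13,15,17,19,21,23,25,27,29,31): XOR of data positions = 1⊕0⊕1⊕0⊕0⊕1⊕1⊕1⊕0⊕0⊕0⊕1⊕1⊕1⊕1 = 1
p2 (pos 2,3,6,7,10,11,14,15,18,19,22,23,26,27,30,31): XOR of data positions = 1⊕0⊕1⊕0⊕0⊕1⊕1⊕1⊕0⊕1⊕0⊕1⊕1⊕1⊕1 = 0
p4 (pos 4,5,6,7,12,13,14,15,20,21,22,23,28,29,30,31): XOR of data positions = 0⊕0⊕1⊕0⊕1⊕1⊕1⊕1⊕0⊕1⊕0⊕0⊕1⊕1⊕1 = 1
p8 (pos 8,9,10,11,12,13,14,15,24,25,26,27,28,29,30,31): XOR of data positions = 0⊕0⊕0⊕0⊕1⊕1⊕1⊕1⊕1⊕1⊕1⊕0⊕1⊕1⊕1 = 0
p16 (pos 16,17,18,19,20,21,22,23,24,25,26,27,28,29,30,31): XOR of data positions = 1⊕1⊕0⊕1⊕0⊕1⊕0⊕1⊕1⊕1⊕1⊕0⊕1⊕1⊕1 = 1
Codeword: 1011001000001111110101011110111

1011001000001111110101011110111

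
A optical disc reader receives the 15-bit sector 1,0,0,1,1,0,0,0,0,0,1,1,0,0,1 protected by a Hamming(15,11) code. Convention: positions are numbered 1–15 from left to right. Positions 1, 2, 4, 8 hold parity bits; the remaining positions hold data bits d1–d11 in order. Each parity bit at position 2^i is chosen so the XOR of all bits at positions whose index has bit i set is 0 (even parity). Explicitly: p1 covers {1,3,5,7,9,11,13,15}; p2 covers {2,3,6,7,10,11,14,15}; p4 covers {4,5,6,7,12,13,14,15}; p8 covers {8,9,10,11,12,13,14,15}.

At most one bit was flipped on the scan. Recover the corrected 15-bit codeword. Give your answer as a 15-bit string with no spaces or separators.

s1 (pos 1,3,5,7,9,11,13,15): 1⊕0⊕1⊕0⊕0⊕1⊕0⊕1 = 0
s2 (pos 2,3,6,7,10,11,14,15): 0⊕0⊕0⊕0⊕0⊕1⊕0⊕1 = 0
s4 (pos 4,5,6,7,12,13,14,15): 1⊕1⊕0⊕0⊕1⊕0⊕0⊕1 = 0
s8 (pos 8,9,10,11,12,13,14,15): 0⊕0⊕0⊕1⊕1⊕0⊕0⊕1 = 1
Syndrome s8…s1 = 1000 → error at position 8.
Flip position 8: 100110000011001 → 100110010011001

100110010011001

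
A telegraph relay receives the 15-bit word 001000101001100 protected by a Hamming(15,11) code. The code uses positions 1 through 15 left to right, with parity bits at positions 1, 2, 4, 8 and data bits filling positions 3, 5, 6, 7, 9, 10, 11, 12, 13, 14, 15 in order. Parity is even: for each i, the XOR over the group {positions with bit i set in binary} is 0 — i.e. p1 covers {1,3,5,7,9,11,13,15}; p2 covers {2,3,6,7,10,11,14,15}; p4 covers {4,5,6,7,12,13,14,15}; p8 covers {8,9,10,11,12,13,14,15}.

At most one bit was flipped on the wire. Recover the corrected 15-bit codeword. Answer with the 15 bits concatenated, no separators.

001000101000100

s1 (pos 1,3,5,7,9,11,13,15): 0⊕1⊕0⊕1⊕1⊕0⊕1⊕0 = 0
s2 (pos 2,3,6,7,10,11,14,15): 0⊕1⊕0⊕1⊕0⊕0⊕0⊕0 = 0
s4 (pos 4,5,6,7,12,13,14,15): 0⊕0⊕0⊕1⊕1⊕1⊕0⊕0 = 1
s8 (pos 8,9,10,11,12,13,14,15): 0⊕1⊕0⊕0⊕1⊕1⊕0⊕0 = 1
Syndrome s8…s1 = 1100 → error at position 12.
Flip position 12: 001000101001100 → 001000101000100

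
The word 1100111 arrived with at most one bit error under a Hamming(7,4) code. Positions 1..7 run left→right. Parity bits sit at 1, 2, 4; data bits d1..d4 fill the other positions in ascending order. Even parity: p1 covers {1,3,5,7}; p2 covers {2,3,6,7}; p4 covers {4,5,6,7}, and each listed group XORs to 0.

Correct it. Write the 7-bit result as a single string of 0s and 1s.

s1 (pos 1,3,5,7): 1⊕0⊕1⊕1 = 1
s2 (pos 2,3,6,7): 1⊕0⊕1⊕1 = 1
s4 (pos 4,5,6,7): 0⊕1⊕1⊕1 = 1
Syndrome s4…s1 = 111 → error at position 7.
Flip position 7: 1100111 → 1100110

1100110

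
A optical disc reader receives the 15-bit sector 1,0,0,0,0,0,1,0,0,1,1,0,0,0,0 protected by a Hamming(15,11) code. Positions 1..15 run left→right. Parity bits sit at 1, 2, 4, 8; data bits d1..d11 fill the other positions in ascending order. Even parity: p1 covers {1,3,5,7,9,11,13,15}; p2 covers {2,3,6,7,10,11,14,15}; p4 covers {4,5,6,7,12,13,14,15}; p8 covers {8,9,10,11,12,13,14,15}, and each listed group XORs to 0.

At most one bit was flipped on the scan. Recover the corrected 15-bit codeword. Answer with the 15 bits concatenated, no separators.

s1 (pos 1,3,5,7,9,11,13,15): 1⊕0⊕0⊕1⊕0⊕1⊕0⊕0 = 1
s2 (pos 2,3,6,7,10,11,14,15): 0⊕0⊕0⊕1⊕1⊕1⊕0⊕0 = 1
s4 (pos 4,5,6,7,12,13,14,15): 0⊕0⊕0⊕1⊕0⊕0⊕0⊕0 = 1
s8 (pos 8,9,10,11,12,13,14,15): 0⊕0⊕1⊕1⊕0⊕0⊕0⊕0 = 0
Syndrome s8…s1 = 0111 → error at position 7.
Flip position 7: 100000100110000 → 100000000110000

100000000110000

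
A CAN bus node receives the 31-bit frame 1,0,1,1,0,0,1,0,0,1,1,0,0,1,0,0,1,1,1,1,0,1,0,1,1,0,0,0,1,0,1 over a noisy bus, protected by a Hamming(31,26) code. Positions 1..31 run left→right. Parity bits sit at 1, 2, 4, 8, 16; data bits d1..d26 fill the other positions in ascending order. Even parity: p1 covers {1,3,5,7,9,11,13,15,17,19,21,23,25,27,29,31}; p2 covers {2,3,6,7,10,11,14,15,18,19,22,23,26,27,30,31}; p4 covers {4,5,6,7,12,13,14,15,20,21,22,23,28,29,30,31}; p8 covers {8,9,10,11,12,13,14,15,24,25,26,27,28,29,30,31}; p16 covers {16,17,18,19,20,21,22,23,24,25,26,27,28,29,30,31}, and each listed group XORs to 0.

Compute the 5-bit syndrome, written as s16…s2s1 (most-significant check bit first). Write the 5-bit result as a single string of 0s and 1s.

11111

s1 (pos 1,3,5,7,9,11,13,15,17,19,21,23,25,27,29,31): 1⊕1⊕0⊕1⊕0⊕1⊕0⊕0⊕1⊕1⊕0⊕0⊕1⊕0⊕1⊕1 = 1
s2 (pos 2,3,6,7,10,11,14,15,18,19,22,23,26,27,30,31): 0⊕1⊕0⊕1⊕1⊕1⊕1⊕0⊕1⊕1⊕1⊕0⊕0⊕0⊕0⊕1 = 1
s4 (pos 4,5,6,7,12,13,14,15,20,21,22,23,28,29,30,31): 1⊕0⊕0⊕1⊕0⊕0⊕1⊕0⊕1⊕0⊕1⊕0⊕0⊕1⊕0⊕1 = 1
s8 (pos 8,9,10,11,12,13,14,15,24,25,26,27,28,29,30,31): 0⊕0⊕1⊕1⊕0⊕0⊕1⊕0⊕1⊕1⊕0⊕0⊕0⊕1⊕0⊕1 = 1
s16 (pos 16,17,18,19,20,21,22,23,24,25,26,27,28,29,30,31): 0⊕1⊕1⊕1⊕1⊕0⊕1⊕0⊕1⊕1⊕0⊕0⊕0⊕1⊕0⊕1 = 1
Syndrome s16…s1 = 11111 → error at position 31.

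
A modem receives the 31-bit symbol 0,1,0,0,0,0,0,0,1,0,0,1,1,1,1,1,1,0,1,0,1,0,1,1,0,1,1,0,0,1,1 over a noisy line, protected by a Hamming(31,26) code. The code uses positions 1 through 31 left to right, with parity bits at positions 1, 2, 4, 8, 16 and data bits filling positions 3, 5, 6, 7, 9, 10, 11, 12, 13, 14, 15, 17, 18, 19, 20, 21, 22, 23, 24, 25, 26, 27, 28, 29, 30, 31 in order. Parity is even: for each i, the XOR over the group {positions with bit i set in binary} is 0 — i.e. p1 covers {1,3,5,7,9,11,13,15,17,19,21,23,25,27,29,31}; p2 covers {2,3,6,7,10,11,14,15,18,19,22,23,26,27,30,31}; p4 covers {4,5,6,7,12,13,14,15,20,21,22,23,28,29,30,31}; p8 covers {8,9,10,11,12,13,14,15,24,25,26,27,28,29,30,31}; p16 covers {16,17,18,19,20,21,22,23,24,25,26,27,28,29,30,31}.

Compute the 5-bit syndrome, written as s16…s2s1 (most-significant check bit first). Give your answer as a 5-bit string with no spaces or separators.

00011

s1 (pos 1,3,5,7,9,11,13,15,17,19,21,23,25,27,29,31): 0⊕0⊕0⊕0⊕1⊕0⊕1⊕1⊕1⊕1⊕1⊕1⊕0⊕1⊕0⊕1 = 1
s2 (pos 2,3,6,7,10,11,14,15,18,19,22,23,26,27,30,31): 1⊕0⊕0⊕0⊕0⊕0⊕1⊕1⊕0⊕1⊕0⊕1⊕1⊕1⊕1⊕1 = 1
s4 (pos 4,5,6,7,12,13,14,15,20,21,22,23,28,29,30,31): 0⊕0⊕0⊕0⊕1⊕1⊕1⊕1⊕0⊕1⊕0⊕1⊕0⊕0⊕1⊕1 = 0
s8 (pos 8,9,10,11,12,13,14,15,24,25,26,27,28,29,30,31): 0⊕1⊕0⊕0⊕1⊕1⊕1⊕1⊕1⊕0⊕1⊕1⊕0⊕0⊕1⊕1 = 0
s16 (pos 16,17,18,19,20,21,22,23,24,25,26,27,28,29,30,31): 1⊕1⊕0⊕1⊕0⊕1⊕0⊕1⊕1⊕0⊕1⊕1⊕0⊕0⊕1⊕1 = 0
Syndrome s16…s1 = 00011 → error at position 3.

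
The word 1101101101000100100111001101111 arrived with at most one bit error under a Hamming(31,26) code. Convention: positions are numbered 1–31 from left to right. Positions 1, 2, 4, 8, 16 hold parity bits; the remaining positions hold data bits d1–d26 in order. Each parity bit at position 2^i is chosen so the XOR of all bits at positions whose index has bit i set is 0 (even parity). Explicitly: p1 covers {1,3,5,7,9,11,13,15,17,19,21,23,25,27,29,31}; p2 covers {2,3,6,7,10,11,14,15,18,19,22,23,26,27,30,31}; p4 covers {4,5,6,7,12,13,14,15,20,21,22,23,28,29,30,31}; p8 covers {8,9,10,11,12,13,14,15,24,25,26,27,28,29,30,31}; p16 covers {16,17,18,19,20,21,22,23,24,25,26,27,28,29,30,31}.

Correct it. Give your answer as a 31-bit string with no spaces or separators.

s1 (pos 1,3,5,7,9,11,13,15,17,19,21,23,25,27,29,31): 1⊕0⊕1⊕1⊕0⊕0⊕0⊕0⊕1⊕0⊕1⊕0⊕1⊕0⊕1⊕1 = 0
s2 (pos 2,3,6,7,10,11,14,15,18,19,22,23,26,27,30,31): 1⊕0⊕0⊕1⊕1⊕0⊕1⊕0⊕0⊕0⊕1⊕0⊕1⊕0⊕1⊕1 = 0
s4 (pos 4,5,6,7,12,13,14,15,20,21,22,23,28,29,30,31): 1⊕1⊕0⊕1⊕0⊕0⊕1⊕0⊕1⊕1⊕1⊕0⊕1⊕1⊕1⊕1 = 1
s8 (pos 8,9,10,11,12,13,14,15,24,25,26,27,28,29,30,31): 1⊕0⊕1⊕0⊕0⊕0⊕1⊕0⊕0⊕1⊕1⊕0⊕1⊕1⊕1⊕1 = 1
s16 (pos 16,17,18,19,20,21,22,23,24,25,26,27,28,29,30,31): 0⊕1⊕0⊕0⊕1⊕1⊕1⊕0⊕0⊕1⊕1⊕0⊕1⊕1⊕1⊕1 = 0
Syndrome s16…s1 = 01100 → error at position 12.
Flip position 12: 1101101101000100100111001101111 → 1101101101010100100111001101111

1101101101010100100111001101111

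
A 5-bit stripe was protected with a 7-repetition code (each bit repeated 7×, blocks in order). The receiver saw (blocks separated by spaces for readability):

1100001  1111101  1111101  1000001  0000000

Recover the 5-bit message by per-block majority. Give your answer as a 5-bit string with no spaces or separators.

Block 1 (1100001): 3 ones → 0
Block 2 (1111101): 6 ones → 1
Block 3 (1111101): 6 ones → 1
Block 4 (1000001): 2 ones → 0
Block 5 (0000000): 0 ones → 0

01100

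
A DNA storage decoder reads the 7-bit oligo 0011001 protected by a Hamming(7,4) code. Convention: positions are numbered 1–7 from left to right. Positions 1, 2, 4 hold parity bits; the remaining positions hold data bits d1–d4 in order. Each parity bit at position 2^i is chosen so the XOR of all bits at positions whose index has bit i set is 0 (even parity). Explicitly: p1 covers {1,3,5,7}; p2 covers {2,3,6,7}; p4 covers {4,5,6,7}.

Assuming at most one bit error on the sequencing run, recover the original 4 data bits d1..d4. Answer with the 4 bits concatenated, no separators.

s1 (pos 1,3,5,7): 0⊕1⊕0⊕1 = 0
s2 (pos 2,3,6,7): 0⊕1⊕0⊕1 = 0
s4 (pos 4,5,6,7): 1⊕0⊕0⊕1 = 0
Syndrome s4…s1 = 000 → no error.
Read data bits from positions 3,5,6,7: 1001

1001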